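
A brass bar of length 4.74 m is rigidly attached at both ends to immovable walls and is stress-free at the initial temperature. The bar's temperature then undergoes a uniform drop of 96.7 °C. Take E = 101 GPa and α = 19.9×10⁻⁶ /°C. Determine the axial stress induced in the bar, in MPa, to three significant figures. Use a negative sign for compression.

194 MPa

Free thermal expansion αLΔT = 19.9e-6 · 4740 · -96.7 = -9.121 mm.
The walls impose strain ε = −(-9.121)/4740 = 1.9243e-03; σ = Eε = 101000 · 1.9243e-03 = 194.4 MPa.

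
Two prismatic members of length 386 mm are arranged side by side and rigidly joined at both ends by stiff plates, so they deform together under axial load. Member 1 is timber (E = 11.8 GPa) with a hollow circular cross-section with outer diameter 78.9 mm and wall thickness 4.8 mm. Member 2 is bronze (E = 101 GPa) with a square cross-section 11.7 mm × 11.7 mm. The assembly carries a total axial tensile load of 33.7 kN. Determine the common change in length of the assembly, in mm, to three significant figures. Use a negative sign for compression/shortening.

0.482 mm

A_1 = 1117 mm².
A_2 = 136.9 mm².
Equal strain + equilibrium ⇒ each member carries load in proportion to AE: A₁E₁ = 13190000 N, A₂E₂ = 13830000 N, ΣAE = 27010000 N.
δ = PL/ΣAE = 33700·386/27010000 = 0.4816 mm.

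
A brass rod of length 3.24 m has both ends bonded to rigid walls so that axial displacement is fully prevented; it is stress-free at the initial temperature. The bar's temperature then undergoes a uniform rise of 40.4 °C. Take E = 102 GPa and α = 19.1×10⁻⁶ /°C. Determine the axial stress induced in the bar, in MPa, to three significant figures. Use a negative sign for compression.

-78.7 MPa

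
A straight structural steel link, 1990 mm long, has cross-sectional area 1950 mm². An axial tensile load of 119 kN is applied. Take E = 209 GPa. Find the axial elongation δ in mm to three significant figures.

δ_mech = NL/(AE) = 119000·1990/(1950·209000) = 0.5811 mm.

0.581 mm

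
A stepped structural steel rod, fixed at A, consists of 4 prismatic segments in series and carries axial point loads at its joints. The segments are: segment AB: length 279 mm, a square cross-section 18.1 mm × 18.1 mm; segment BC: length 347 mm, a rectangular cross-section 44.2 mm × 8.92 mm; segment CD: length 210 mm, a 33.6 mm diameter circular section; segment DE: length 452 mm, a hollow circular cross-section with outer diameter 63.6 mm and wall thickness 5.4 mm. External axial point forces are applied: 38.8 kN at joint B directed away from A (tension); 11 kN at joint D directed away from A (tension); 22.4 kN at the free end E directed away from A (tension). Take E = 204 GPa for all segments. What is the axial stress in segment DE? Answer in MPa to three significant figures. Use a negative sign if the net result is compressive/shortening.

Internal axial forces (sectioning from the free end, tension +): N_DE = 22.4 kN, N_CD = 33.4 kN, N_BC = 33.4 kN, N_AB = 72.2 kN.
A_DE = 987.3 mm².
σ_DE = N_DE/A_DE = 22400/987.3 = 22.69 MPa.

22.7 MPa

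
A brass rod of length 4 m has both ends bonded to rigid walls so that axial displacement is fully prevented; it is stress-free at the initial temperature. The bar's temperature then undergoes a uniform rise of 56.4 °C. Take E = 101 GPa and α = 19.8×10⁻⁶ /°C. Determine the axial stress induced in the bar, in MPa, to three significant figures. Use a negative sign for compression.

Free thermal expansion αLΔT = 19.8e-6 · 4000 · 56.4 = 4.467 mm.
The walls impose strain ε = −(4.467)/4000 = -1.1167e-03; σ = Eε = 101000 · -1.1167e-03 = -112.8 MPa.

-113 MPa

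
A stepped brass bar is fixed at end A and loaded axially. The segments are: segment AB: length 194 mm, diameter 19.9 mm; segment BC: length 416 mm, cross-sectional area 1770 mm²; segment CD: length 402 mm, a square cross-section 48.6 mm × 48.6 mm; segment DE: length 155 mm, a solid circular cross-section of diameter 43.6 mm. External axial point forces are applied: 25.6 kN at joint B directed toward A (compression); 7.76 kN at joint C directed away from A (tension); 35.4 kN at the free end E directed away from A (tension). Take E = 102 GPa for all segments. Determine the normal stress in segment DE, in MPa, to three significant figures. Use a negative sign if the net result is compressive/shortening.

Internal axial forces (sectioning from the free end, tension +): N_DE = 35.4 kN, N_CD = 35.4 kN, N_BC = 43.16 kN, N_AB = 17.56 kN.
A_DE = 1493 mm².
σ_DE = N_DE/A_DE = 35400/1493 = 23.71 MPa.

23.7 MPa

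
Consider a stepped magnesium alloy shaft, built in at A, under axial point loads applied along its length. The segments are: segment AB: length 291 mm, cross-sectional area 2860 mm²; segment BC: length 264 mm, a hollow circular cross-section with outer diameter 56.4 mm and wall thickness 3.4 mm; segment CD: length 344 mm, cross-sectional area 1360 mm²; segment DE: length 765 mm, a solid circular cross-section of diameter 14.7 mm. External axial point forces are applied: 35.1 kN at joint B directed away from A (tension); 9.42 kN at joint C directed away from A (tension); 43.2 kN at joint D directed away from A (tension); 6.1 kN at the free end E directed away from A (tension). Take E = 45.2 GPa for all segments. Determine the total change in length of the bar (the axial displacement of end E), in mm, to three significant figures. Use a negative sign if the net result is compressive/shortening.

Internal axial forces (sectioning from the free end, tension +): N_DE = 6.1 kN, N_CD = 49.3 kN, N_BC = 58.72 kN, N_AB = 93.82 kN.
A_BC = 566.1 mm².
A_DE = 169.7 mm².
δ_AB = 93820·291/(2860·45200) = 0.2112 mm
δ_BC = 58720·264/(566.1·45200) = 0.6058 mm
δ_CD = 49300·344/(1360·45200) = 0.2759 mm
δ_DE = 6100·765/(169.7·45200) = 0.6083 mm
δ = Σδ_i = 1.701 mm.

1.70 mm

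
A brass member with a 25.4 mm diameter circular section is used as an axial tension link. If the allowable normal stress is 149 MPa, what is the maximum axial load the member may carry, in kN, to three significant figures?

75.5 kN

A = 506.7 mm².
P_max = σ_allow · A = 149 · 506.7 = 75500 N = 75.5 kN.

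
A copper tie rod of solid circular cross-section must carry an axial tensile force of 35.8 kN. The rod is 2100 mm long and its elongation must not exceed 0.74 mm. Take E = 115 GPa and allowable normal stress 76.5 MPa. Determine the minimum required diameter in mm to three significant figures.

33.5 mm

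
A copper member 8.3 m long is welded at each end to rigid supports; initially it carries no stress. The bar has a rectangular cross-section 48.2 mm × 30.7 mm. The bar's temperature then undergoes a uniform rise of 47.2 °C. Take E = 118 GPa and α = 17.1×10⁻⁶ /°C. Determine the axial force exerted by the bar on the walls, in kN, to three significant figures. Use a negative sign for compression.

-141 kN

Free thermal expansion αLΔT = 17.1e-6 · 8300 · 47.2 = 6.699 mm.
The walls impose strain ε = −(6.699)/8300 = -8.0712e-04; σ = Eε = 118000 · -8.0712e-04 = -95.24 MPa.
Wall reaction R = σ·A = -95.24·1480 = -140900 N = -140.9 kN.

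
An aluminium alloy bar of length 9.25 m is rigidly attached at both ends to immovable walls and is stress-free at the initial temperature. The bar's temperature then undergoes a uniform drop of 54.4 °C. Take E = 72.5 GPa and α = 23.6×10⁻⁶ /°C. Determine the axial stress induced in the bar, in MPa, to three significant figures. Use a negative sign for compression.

93.1 MPa

Free thermal expansion αLΔT = 23.6e-6 · 9250 · -54.4 = -11.88 mm.
The walls impose strain ε = −(-11.88)/9250 = 1.2838e-03; σ = Eε = 72500 · 1.2838e-03 = 93.08 MPa.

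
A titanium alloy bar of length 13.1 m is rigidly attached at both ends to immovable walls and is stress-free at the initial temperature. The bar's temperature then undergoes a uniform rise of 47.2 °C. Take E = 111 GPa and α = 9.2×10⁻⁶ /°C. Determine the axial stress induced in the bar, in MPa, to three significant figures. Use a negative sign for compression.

-48.2 MPa

Free thermal expansion αLΔT = 9.2e-6 · 13100 · 47.2 = 5.689 mm.
The walls impose strain ε = −(5.689)/13100 = -4.3424e-04; σ = Eε = 111000 · -4.3424e-04 = -48.2 MPa.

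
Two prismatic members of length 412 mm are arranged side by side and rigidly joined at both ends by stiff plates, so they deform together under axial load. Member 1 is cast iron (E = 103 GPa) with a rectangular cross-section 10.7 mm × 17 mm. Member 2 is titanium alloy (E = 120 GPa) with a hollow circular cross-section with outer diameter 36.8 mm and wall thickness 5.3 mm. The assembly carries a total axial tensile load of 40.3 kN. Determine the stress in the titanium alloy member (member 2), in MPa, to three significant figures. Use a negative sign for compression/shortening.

59.2 MPa

A_1 = 181.9 mm².
A_2 = 524.5 mm².
Equal strain + equilibrium ⇒ each member carries load in proportion to AE: A₁E₁ = 18740000 N, A₂E₂ = 62940000 N, ΣAE = 81670000 N.
σ₂ = P·E₂/ΣAE = 40300·120000/81670000 = 59.21 MPa.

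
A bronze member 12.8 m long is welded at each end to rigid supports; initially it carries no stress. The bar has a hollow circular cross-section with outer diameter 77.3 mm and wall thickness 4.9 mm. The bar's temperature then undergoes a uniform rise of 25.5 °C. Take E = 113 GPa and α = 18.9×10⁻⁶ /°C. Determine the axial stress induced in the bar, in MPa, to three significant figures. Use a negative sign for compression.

Free thermal expansion αLΔT = 18.9e-6 · 12800 · 25.5 = 6.169 mm.
The walls impose strain ε = −(6.169)/12800 = -4.8195e-04; σ = Eε = 113000 · -4.8195e-04 = -54.46 MPa.

-54.5 MPa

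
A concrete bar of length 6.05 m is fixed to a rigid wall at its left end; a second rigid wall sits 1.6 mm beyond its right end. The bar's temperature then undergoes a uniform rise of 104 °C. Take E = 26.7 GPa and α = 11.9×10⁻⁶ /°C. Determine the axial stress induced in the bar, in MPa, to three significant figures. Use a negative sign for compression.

Free thermal expansion αLΔT = 11.9e-6 · 6050 · 104 = 7.487 mm.
The walls engage after the gap closes; constrained expansion = 7.487 − 1.6 = 5.887 mm.
The walls impose strain ε = −(5.887)/6050 = -9.7314e-04; σ = Eε = 26700 · -9.7314e-04 = -25.98 MPa.

-26.0 MPa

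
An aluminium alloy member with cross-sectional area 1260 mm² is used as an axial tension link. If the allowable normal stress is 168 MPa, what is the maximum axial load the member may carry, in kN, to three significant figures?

P_max = σ_allow · A = 168 · 1260 = 211700 N = 211.7 kN.

212 kN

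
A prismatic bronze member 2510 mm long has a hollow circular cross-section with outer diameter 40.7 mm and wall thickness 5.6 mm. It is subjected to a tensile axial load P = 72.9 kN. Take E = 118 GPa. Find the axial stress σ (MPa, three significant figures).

A = 617.5 mm².
σ = N/A = 72900/617.5 = 118.1 MPa.

118 MPa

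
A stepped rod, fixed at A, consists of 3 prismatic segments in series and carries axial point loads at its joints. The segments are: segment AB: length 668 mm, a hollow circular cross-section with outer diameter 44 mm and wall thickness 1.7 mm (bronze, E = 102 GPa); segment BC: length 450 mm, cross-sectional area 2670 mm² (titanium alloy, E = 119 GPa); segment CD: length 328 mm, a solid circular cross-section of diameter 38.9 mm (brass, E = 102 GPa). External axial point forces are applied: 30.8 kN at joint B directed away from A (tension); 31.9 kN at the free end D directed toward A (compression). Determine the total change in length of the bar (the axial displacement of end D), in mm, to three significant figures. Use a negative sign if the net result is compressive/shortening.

-0.163 mm

Internal axial forces (sectioning from the free end, tension +): N_CD = -31.9 kN, N_BC = -31.9 kN, N_AB = -1.1 kN.
A_AB = 225.9 mm².
A_CD = 1188 mm².
δ_AB = -1100·668/(225.9·102000) = -0.03189 mm
δ_BC = -31900·450/(2670·119000) = -0.04518 mm
δ_CD = -31900·328/(1188·102000) = -0.08631 mm
δ = Σδ_i = -0.1634 mm.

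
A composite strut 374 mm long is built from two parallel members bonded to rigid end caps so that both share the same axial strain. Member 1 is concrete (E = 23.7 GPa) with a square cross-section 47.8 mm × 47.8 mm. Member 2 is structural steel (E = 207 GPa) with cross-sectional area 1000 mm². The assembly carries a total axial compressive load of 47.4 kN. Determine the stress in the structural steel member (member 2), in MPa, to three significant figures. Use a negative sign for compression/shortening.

A_1 = 2285 mm².
Equal strain + equilibrium ⇒ each member carries load in proportion to AE: A₁E₁ = 54150000 N, A₂E₂ = 207000000 N, ΣAE = 261200000 N.
σ₂ = P·E₂/ΣAE = -47400·207000/261200000 = -37.57 MPa.

-37.6 MPa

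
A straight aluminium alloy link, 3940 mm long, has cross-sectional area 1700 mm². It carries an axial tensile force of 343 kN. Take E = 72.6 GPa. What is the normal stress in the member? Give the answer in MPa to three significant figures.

σ = N/A = 343000/1700 = 201.8 MPa.

202 MPa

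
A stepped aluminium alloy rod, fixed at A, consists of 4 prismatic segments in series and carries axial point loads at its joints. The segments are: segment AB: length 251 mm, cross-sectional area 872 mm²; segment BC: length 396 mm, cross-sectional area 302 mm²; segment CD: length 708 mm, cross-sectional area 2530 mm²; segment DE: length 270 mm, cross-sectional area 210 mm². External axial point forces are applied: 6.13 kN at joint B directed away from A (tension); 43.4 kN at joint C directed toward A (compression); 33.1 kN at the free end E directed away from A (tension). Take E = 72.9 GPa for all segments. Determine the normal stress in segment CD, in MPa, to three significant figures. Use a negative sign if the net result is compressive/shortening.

13.1 MPa

Internal axial forces (sectioning from the free end, tension +): N_DE = 33.1 kN, N_CD = 33.1 kN, N_BC = -10.3 kN, N_AB = -4.17 kN.
σ_CD = N_CD/A_CD = 33100/2530 = 13.08 MPa.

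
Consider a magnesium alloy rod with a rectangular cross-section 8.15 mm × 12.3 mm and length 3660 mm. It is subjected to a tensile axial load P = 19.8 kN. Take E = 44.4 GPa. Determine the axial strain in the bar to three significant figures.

0.00445

A = 100.2 mm².
σ = N/A = 197.5 MPa; ε = σ/E = 197.5/44400 = 4.449e-03.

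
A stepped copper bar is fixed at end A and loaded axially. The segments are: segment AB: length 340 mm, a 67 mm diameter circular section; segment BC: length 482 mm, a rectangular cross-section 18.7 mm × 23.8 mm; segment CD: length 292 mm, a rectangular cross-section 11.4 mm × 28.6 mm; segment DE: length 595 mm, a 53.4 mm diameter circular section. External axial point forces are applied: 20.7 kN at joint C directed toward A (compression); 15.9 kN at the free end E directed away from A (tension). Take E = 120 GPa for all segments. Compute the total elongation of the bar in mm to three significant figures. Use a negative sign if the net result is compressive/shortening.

Internal axial forces (sectioning from the free end, tension +): N_DE = 15.9 kN, N_CD = 15.9 kN, N_BC = -4.8 kN, N_AB = -4.8 kN.
A_AB = 3526 mm².
A_BC = 445.1 mm².
A_CD = 326 mm².
A_DE = 2240 mm².
δ_AB = -4800·340/(3526·120000) = -0.003857 mm
δ_BC = -4800·482/(445.1·120000) = -0.04332 mm
δ_CD = 15900·292/(326·120000) = 0.1187 mm
δ_DE = 15900·595/(2240·120000) = 0.0352 mm
δ = Σδ_i = 0.1067 mm.

0.107 mm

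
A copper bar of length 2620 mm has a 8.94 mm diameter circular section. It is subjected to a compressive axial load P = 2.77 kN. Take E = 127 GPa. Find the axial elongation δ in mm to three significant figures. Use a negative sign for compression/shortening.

A = 62.77 mm².
δ_mech = NL/(AE) = -2770·2620/(62.77·127000) = -0.9104 mm.

-0.910 mm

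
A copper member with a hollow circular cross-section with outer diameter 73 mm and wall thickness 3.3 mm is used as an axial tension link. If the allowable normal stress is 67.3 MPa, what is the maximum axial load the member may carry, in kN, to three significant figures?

48.6 kN

A = 722.6 mm².
P_max = σ_allow · A = 67.3 · 722.6 = 48630 N = 48.63 kN.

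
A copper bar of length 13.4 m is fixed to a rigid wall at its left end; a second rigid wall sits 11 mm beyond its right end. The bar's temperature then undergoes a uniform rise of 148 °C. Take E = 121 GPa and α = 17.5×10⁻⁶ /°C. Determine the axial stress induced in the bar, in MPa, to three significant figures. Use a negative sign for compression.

-214 MPa

Free thermal expansion αLΔT = 17.5e-6 · 13400 · 148 = 34.71 mm.
The walls engage after the gap closes; constrained expansion = 34.71 − 11 = 23.71 mm.
The walls impose strain ε = −(23.71)/13400 = -1.7691e-03; σ = Eε = 121000 · -1.7691e-03 = -214.1 MPa.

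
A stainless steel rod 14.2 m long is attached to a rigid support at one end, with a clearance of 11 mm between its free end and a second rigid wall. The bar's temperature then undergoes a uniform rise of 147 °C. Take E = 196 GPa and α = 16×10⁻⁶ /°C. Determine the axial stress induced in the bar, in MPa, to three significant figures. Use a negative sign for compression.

-309 MPa

Free thermal expansion αLΔT = 16e-6 · 14200 · 147 = 33.4 mm.
The walls engage after the gap closes; constrained expansion = 33.4 − 11 = 22.4 mm.
The walls impose strain ε = −(22.4)/14200 = -1.5774e-03; σ = Eε = 196000 · -1.5774e-03 = -309.2 MPa.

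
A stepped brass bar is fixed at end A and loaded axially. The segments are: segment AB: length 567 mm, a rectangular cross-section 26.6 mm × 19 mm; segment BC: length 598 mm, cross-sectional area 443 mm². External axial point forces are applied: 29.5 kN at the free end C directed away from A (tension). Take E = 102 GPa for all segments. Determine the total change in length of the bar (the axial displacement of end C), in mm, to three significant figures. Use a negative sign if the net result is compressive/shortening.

Internal axial forces (sectioning from the free end, tension +): N_BC = 29.5 kN, N_AB = 29.5 kN.
A_AB = 505.4 mm².
δ_AB = 29500·567/(505.4·102000) = 0.3245 mm
δ_BC = 29500·598/(443·102000) = 0.3904 mm
δ = Σδ_i = 0.7149 mm.

0.715 mm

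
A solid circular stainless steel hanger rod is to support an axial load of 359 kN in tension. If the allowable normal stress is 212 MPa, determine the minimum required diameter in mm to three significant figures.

46.4 mm

Required area A ≥ P/σ_allow = 359000/212 = 1693 mm².
For a solid circular section, d ≥ √(4A/π) = 46.43 mm.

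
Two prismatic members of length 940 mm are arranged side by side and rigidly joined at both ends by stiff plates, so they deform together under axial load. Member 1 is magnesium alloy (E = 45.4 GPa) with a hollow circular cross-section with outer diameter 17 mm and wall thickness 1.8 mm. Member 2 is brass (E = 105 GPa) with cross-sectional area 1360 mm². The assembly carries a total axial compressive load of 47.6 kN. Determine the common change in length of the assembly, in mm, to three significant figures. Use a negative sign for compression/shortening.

A_1 = 85.95 mm².
Equal strain + equilibrium ⇒ each member carries load in proportion to AE: A₁E₁ = 3902000 N, A₂E₂ = 142800000 N, ΣAE = 146700000 N.
δ = PL/ΣAE = -47600·940/146700000 = -0.305 mm.

-0.305 mm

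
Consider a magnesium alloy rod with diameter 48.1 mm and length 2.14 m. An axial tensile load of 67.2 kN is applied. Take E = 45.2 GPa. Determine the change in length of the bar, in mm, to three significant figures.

1.75 mm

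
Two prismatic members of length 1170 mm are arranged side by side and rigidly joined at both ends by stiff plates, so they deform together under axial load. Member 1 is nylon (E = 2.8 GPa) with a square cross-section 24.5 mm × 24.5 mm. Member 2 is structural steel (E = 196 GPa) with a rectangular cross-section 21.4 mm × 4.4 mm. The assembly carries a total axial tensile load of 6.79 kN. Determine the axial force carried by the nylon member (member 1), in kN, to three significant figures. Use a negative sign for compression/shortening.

A_1 = 600.2 mm².
A_2 = 94.16 mm².
Equal strain + equilibrium ⇒ each member carries load in proportion to AE: A₁E₁ = 1681000 N, A₂E₂ = 18460000 N, ΣAE = 20140000 N.
F₁ = P·A₁E₁/ΣAE = 6790·1681000/20140000 = 566.7 N.

0.567 kN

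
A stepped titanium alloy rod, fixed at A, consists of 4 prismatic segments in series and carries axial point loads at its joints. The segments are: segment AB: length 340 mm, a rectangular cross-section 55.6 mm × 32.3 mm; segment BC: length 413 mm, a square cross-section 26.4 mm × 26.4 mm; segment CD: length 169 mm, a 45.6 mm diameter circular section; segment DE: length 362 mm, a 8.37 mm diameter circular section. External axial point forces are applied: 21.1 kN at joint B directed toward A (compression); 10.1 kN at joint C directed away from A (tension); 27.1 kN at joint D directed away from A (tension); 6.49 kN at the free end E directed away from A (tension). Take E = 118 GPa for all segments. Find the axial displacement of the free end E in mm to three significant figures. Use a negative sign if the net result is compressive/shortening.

0.647 mm

Internal axial forces (sectioning from the free end, tension +): N_DE = 6.49 kN, N_CD = 33.59 kN, N_BC = 43.69 kN, N_AB = 22.59 kN.
A_AB = 1796 mm².
A_BC = 697 mm².
A_CD = 1633 mm².
A_DE = 55.02 mm².
δ_AB = 22590·340/(1796·118000) = 0.03624 mm
δ_BC = 43690·413/(697·118000) = 0.2194 mm
δ_CD = 33590·169/(1633·118000) = 0.02946 mm
δ_DE = 6490·362/(55.02·118000) = 0.3619 mm
δ = Σδ_i = 0.647 mm.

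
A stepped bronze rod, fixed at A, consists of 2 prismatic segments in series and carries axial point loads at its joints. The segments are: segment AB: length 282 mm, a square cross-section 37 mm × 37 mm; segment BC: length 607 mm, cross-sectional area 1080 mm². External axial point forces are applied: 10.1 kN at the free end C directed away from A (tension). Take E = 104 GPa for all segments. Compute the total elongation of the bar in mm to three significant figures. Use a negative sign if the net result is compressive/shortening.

0.0746 mm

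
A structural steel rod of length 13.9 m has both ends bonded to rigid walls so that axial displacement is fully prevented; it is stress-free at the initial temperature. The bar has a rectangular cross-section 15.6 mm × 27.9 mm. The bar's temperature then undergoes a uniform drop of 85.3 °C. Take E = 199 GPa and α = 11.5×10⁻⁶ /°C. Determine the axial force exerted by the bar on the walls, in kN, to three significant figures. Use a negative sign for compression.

85.0 kN

Free thermal expansion αLΔT = 11.5e-6 · 13900 · -85.3 = -13.64 mm.
The walls impose strain ε = −(-13.64)/13900 = 9.8095e-04; σ = Eε = 199000 · 9.8095e-04 = 195.2 MPa.
Wall reaction R = σ·A = 195.2·435.2 = 84960 N = 84.96 kN.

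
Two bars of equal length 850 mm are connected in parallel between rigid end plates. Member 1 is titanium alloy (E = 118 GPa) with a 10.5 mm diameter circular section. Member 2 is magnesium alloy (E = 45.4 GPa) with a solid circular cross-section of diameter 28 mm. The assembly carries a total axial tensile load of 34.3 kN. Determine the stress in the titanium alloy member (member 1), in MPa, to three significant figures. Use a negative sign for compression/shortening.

106 MPa

A_1 = 86.59 mm².
A_2 = 615.8 mm².
Equal strain + equilibrium ⇒ each member carries load in proportion to AE: A₁E₁ = 10220000 N, A₂E₂ = 27960000 N, ΣAE = 38170000 N.
σ₁ = P·E₁/ΣAE = 34300·118000/38170000 = 106 MPa.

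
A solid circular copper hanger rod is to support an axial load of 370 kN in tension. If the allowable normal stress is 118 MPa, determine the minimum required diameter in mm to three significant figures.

63.2 mm

Required area A ≥ P/σ_allow = 370000/118 = 3136 mm².
For a solid circular section, d ≥ √(4A/π) = 63.19 mm.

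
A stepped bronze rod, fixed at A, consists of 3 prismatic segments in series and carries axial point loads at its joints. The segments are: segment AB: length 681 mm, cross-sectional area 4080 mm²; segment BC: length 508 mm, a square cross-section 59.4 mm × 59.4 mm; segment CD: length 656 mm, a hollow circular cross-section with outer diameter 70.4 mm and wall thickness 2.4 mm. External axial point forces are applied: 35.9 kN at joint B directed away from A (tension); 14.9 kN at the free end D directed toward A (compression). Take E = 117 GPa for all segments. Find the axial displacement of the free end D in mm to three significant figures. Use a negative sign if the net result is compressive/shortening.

Internal axial forces (sectioning from the free end, tension +): N_CD = -14.9 kN, N_BC = -14.9 kN, N_AB = 21 kN.
A_BC = 3528 mm².
A_CD = 512.7 mm².
δ_AB = 21000·681/(4080·117000) = 0.02996 mm
δ_BC = -14900·508/(3528·117000) = -0.01834 mm
δ_CD = -14900·656/(512.7·117000) = -0.1629 mm
δ = Σδ_i = -0.1513 mm.

-0.151 mm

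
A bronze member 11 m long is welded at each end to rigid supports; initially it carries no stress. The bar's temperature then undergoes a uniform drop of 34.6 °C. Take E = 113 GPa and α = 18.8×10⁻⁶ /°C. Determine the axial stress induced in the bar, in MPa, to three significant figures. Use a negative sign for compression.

73.5 MPa

Free thermal expansion αLΔT = 18.8e-6 · 11000 · -34.6 = -7.155 mm.
The walls impose strain ε = −(-7.155)/11000 = 6.5048e-04; σ = Eε = 113000 · 6.5048e-04 = 73.5 MPa.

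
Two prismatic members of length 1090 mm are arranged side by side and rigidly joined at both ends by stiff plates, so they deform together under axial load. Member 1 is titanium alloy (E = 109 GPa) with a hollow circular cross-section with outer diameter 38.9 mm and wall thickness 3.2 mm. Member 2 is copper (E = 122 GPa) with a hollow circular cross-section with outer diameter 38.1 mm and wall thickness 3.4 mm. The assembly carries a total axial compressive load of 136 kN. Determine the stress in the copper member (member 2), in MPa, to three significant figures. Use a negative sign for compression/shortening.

A_1 = 358.9 mm².
A_2 = 370.6 mm².
Equal strain + equilibrium ⇒ each member carries load in proportion to AE: A₁E₁ = 39120000 N, A₂E₂ = 45220000 N, ΣAE = 84340000 N.
σ₂ = P·E₂/ΣAE = -136000·122000/84340000 = -196.7 MPa.

-197 MPa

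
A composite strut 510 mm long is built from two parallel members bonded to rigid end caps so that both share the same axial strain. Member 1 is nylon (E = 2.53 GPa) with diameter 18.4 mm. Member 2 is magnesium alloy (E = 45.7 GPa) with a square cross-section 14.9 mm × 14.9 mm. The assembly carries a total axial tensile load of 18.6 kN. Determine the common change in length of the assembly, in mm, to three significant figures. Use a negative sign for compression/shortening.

0.877 mm

A_1 = 265.9 mm².
A_2 = 222 mm².
Equal strain + equilibrium ⇒ each member carries load in proportion to AE: A₁E₁ = 672700 N, A₂E₂ = 10150000 N, ΣAE = 10820000 N.
δ = PL/ΣAE = 18600·510/10820000 = 0.8768 mm.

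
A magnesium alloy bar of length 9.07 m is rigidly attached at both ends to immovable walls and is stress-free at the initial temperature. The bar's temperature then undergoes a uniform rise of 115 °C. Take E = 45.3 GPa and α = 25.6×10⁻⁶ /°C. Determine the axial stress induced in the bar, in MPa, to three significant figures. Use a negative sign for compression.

Free thermal expansion αLΔT = 25.6e-6 · 9070 · 115 = 26.7 mm.
The walls impose strain ε = −(26.7)/9070 = -2.9440e-03; σ = Eε = 45300 · -2.9440e-03 = -133.4 MPa.

-133 MPa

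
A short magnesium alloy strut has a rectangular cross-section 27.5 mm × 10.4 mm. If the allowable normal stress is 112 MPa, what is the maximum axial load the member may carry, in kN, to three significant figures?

32.0 kN

A = 286 mm².
P_max = σ_allow · A = 112 · 286 = 32030 N = 32.03 kN.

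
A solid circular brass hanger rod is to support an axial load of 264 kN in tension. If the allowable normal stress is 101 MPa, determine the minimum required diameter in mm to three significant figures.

57.7 mm

Required area A ≥ P/σ_allow = 264000/101 = 2614 mm².
For a solid circular section, d ≥ √(4A/π) = 57.69 mm.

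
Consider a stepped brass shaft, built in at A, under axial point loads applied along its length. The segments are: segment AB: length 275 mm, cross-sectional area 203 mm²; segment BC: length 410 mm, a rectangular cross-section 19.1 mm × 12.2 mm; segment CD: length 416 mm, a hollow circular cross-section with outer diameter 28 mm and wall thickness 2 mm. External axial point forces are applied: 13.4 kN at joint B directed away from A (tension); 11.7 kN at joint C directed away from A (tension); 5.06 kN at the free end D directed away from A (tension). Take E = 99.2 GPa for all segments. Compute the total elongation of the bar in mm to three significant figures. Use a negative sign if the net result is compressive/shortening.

Internal axial forces (sectioning from the free end, tension +): N_CD = 5.06 kN, N_BC = 16.76 kN, N_AB = 30.16 kN.
A_BC = 233 mm².
A_CD = 163.4 mm².
δ_AB = 30160·275/(203·99200) = 0.4119 mm
δ_BC = 16760·410/(233·99200) = 0.2973 mm
δ_CD = 5060·416/(163.4·99200) = 0.1299 mm
δ = Σδ_i = 0.839 mm.

0.839 mm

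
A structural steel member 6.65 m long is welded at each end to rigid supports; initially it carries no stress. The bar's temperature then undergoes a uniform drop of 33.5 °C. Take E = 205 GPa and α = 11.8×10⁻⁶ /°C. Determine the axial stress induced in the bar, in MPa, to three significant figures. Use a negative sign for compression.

Free thermal expansion αLΔT = 11.8e-6 · 6650 · -33.5 = -2.629 mm.
The walls impose strain ε = −(-2.629)/6650 = 3.9530e-04; σ = Eε = 205000 · 3.9530e-04 = 81.04 MPa.

81.0 MPa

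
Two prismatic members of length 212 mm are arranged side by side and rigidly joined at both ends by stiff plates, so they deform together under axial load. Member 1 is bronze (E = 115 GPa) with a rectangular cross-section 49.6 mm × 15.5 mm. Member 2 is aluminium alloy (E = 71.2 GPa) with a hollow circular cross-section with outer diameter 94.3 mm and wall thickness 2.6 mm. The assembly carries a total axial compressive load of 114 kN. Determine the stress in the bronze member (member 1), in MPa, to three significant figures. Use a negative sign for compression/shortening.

A_1 = 768.8 mm².
A_2 = 749 mm².
Equal strain + equilibrium ⇒ each member carries load in proportion to AE: A₁E₁ = 88410000 N, A₂E₂ = 53330000 N, ΣAE = 141700000 N.
σ₁ = P·E₁/ΣAE = -114000·115000/141700000 = -92.49 MPa.

-92.5 MPa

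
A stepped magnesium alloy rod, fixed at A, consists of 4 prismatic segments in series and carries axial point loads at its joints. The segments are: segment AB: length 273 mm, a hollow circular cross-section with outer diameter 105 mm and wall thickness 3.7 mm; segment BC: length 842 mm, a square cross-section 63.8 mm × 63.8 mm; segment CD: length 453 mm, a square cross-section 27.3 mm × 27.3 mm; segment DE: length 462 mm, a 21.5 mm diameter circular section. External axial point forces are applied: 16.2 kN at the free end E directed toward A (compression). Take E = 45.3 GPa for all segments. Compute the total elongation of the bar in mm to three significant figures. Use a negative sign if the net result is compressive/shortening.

Internal axial forces (sectioning from the free end, tension +): N_DE = -16.2 kN, N_CD = -16.2 kN, N_BC = -16.2 kN, N_AB = -16.2 kN.
A_AB = 1178 mm².
A_BC = 4070 mm².
A_CD = 745.3 mm².
A_DE = 363.1 mm².
δ_AB = -16200·273/(1178·45300) = -0.08291 mm
δ_BC = -16200·842/(4070·45300) = -0.07398 mm
δ_CD = -16200·453/(745.3·45300) = -0.2174 mm
δ_DE = -16200·462/(363.1·45300) = -0.4551 mm
δ = Σδ_i = -0.8293 mm.

-0.829 mm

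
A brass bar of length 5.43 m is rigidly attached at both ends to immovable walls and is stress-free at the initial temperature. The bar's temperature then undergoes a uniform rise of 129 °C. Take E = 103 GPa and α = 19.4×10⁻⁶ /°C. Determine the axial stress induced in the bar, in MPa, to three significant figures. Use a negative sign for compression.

Free thermal expansion αLΔT = 19.4e-6 · 5430 · 129 = 13.59 mm.
The walls impose strain ε = −(13.59)/5430 = -2.5026e-03; σ = Eε = 103000 · -2.5026e-03 = -257.8 MPa.

-258 MPa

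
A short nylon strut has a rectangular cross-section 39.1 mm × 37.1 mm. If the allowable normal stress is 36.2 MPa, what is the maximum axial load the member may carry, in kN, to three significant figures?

A = 1451 mm².
P_max = σ_allow · A = 36.2 · 1451 = 52510 N = 52.51 kN.

52.5 kN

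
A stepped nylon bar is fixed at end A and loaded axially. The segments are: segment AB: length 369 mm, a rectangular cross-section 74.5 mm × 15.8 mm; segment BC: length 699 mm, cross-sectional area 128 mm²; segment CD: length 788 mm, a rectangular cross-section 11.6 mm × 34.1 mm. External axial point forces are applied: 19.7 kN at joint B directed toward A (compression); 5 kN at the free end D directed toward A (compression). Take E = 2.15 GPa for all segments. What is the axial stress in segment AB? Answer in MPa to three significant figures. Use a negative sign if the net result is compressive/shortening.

Internal axial forces (sectioning from the free end, tension +): N_CD = -5 kN, N_BC = -5 kN, N_AB = -24.7 kN.
A_AB = 1177 mm².
σ_AB = N_AB/A_AB = -24700/1177 = -20.98 MPa.

-21.0 MPa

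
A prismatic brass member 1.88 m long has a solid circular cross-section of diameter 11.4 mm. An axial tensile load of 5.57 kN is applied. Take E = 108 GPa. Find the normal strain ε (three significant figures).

5.05e-04

A = 102.1 mm².
σ = N/A = 54.57 MPa; ε = σ/E = 54.57/108000 = 5.053e-04.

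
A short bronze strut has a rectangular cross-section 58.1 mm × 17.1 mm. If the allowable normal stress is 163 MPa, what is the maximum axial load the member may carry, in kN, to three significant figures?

162 kN

A = 993.5 mm².
P_max = σ_allow · A = 163 · 993.5 = 161900 N = 161.9 kN.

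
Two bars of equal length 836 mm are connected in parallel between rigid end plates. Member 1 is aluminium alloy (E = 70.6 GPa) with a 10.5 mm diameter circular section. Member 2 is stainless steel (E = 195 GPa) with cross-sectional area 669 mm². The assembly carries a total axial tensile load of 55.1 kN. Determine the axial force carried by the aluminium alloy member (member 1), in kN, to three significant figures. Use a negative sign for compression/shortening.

A_1 = 86.59 mm².
Equal strain + equilibrium ⇒ each member carries load in proportion to AE: A₁E₁ = 6113000 N, A₂E₂ = 130500000 N, ΣAE = 136600000 N.
F₁ = P·A₁E₁/ΣAE = 55100·6113000/136600000 = 2466 N.

2.47 kN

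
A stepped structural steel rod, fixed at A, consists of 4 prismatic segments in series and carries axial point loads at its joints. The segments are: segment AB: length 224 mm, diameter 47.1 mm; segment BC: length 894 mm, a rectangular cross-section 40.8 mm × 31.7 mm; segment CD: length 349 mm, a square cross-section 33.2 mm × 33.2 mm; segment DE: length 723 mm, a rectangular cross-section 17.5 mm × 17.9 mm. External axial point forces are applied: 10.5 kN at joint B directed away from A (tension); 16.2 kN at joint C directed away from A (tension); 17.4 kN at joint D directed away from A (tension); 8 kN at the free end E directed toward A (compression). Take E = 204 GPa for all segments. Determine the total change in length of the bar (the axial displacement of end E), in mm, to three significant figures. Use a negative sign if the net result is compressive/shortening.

Internal axial forces (sectioning from the free end, tension +): N_DE = -8 kN, N_CD = 9.4 kN, N_BC = 25.6 kN, N_AB = 36.1 kN.
A_AB = 1742 mm².
A_BC = 1293 mm².
A_CD = 1102 mm².
A_DE = 313.2 mm².
δ_AB = 36100·224/(1742·204000) = 0.02275 mm
δ_BC = 25600·894/(1293·204000) = 0.08674 mm
δ_CD = 9400·349/(1102·204000) = 0.01459 mm
δ_DE = -8000·723/(313.2·204000) = -0.09051 mm
δ = Σδ_i = 0.03357 mm.

0.0336 mm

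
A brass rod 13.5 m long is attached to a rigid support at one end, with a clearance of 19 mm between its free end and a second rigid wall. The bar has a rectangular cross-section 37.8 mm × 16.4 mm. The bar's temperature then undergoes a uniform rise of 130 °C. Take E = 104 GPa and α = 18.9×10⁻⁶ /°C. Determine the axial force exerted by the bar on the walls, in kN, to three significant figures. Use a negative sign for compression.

-67.7 kN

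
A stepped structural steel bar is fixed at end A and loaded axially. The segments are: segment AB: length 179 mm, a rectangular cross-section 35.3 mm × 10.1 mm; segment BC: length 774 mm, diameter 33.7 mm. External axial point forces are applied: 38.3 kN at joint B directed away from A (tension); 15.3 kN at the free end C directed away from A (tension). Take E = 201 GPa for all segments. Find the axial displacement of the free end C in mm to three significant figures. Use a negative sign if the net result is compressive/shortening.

0.200 mm

Internal axial forces (sectioning from the free end, tension +): N_BC = 15.3 kN, N_AB = 53.6 kN.
A_AB = 356.5 mm².
A_BC = 892 mm².
δ_AB = 53600·179/(356.5·201000) = 0.1339 mm
δ_BC = 15300·774/(892·201000) = 0.06605 mm
δ = Σδ_i = 0.1999 mm.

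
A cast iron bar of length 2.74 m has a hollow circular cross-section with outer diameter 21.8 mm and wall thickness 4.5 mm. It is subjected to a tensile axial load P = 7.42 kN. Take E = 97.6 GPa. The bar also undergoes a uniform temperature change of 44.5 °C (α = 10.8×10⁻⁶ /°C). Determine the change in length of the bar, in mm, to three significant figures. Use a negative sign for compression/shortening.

2.17 mm

A = 244.6 mm².
δ_mech = NL/(AE) = 7420·2740/(244.6·97600) = 0.8517 mm.
δ_thermal = αLΔT = 10.8e-6·2740·44.5 = 1.317 mm.
δ = δ_mech + δ_thermal = 2.169 mm.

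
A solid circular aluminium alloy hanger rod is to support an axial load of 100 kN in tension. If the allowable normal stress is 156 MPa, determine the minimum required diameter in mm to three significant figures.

28.6 mm

Required area A ≥ P/σ_allow = 100000/156 = 641 mm².
For a solid circular section, d ≥ √(4A/π) = 28.57 mm.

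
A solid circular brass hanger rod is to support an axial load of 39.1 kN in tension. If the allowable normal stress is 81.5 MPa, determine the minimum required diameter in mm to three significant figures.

24.7 mm

Required area A ≥ P/σ_allow = 39100/81.5 = 479.8 mm².
For a solid circular section, d ≥ √(4A/π) = 24.72 mm.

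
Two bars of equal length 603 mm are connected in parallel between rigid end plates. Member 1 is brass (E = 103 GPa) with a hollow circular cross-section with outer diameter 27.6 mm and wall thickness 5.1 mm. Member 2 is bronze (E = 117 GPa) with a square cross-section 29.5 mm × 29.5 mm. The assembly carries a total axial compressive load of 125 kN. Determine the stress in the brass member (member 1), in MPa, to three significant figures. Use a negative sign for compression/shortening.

-92.7 MPa

A_1 = 360.5 mm².
A_2 = 870.2 mm².
Equal strain + equilibrium ⇒ each member carries load in proportion to AE: A₁E₁ = 37130000 N, A₂E₂ = 101800000 N, ΣAE = 139000000 N.
σ₁ = P·E₁/ΣAE = -125000·103000/139000000 = -92.66 MPa.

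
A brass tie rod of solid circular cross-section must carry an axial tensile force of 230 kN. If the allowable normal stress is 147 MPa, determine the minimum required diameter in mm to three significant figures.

44.6 mm

Required area A ≥ P/σ_allow = 230000/147 = 1565 mm².
For a solid circular section, d ≥ √(4A/π) = 44.63 mm.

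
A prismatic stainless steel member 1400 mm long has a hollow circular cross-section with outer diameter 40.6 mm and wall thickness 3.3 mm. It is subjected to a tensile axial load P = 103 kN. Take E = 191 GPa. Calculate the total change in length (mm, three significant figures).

1.95 mm

A = 386.7 mm².
δ_mech = NL/(AE) = 103000·1400/(386.7·191000) = 1.952 mm.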